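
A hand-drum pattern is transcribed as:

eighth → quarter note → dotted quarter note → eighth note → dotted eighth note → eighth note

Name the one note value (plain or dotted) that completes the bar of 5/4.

sixteenth note

The bar of 5/4 = 20 sixteenth notes.
Working in sixteenth notes: eighth = 2; quarter note = 4; dotted quarter note = 6; eighth note = 2; dotted eighth note = 3; eighth note = 2.
Total: 2 + 4 + 6 + 2 + 3 + 2 = 19.
Remaining: 20 − 19 = 1 sixteenth note, which is a sixteenth note.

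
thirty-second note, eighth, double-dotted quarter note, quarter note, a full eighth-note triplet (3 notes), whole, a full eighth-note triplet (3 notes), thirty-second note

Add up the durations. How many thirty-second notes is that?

76

Convert each value to thirty-second notes: thirty-second note = 1; eighth = 4; double-dotted quarter note = 14; quarter note = 8; a full eighth-note triplet (3 notes) (three triplet eighths span one quarter) = 8; whole = 32; a full eighth-note triplet (3 notes) (three triplet eighths span one quarter) = 8; thirty-second note = 1.
Sum: 1 + 4 + 14 + 8 + 8 + 32 + 8 + 1 = 76 thirty-second notes.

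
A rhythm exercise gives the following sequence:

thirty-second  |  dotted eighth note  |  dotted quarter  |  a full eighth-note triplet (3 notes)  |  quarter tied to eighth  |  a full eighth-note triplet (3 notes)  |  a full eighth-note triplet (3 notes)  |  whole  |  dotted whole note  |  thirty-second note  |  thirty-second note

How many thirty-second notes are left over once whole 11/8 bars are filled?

One bar of 11/8 = 44 thirty-second notes.
Convert each value to thirty-second notes: thirty-second = 1; dotted eighth note = 6; dotted quarter = 12; a full eighth-note triplet (3 notes) (three triplet eighths span one quarter) = 8; quarter tied to eighth (quarter + eighth) = 12; a full eighth-note triplet (3 notes) (three triplet eighths span one quarter) = 8; a full eighth-note triplet (3 notes) (three triplet eighths span one quarter) = 8; whole = 32; dotted whole note = 48; thirty-second note = 1; thirty-second note = 1.
Altogether 1 + 6 + 12 + 8 + 12 + 8 + 8 + 32 + 48 + 1 + 1 = 137.
137 ÷ 44 = 3 complete bars with 5 thirty-second notes remaining.

5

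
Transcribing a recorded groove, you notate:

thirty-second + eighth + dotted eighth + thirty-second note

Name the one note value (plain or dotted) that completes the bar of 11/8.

whole note

The bar of 11/8 = 44 thirty-second notes.
In thirty-second notes: thirty-second = 1; eighth = 4; dotted eighth = 6; thirty-second note = 1.
Sum: 1 + 4 + 6 + 1 = 12.
Remaining: 44 − 12 = 32 thirty-second notes, which is a whole note.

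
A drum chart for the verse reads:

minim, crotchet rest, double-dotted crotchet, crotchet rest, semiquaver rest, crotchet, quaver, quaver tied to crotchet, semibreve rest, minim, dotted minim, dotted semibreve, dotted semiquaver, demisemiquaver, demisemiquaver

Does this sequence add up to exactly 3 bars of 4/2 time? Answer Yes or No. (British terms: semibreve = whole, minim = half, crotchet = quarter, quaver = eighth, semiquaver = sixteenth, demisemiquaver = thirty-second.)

No

One bar of 4/2 = 64 thirty-second notes, so 3 bars = 192.
Express everything in thirty-second notes: minim = 16; crotchet rest = 8; double-dotted crotchet = 14; crotchet rest = 8; semiquaver rest = 2; crotchet = 8; quaver = 4; quaver tied to crotchet (quaver + crotchet) = 12; semibreve rest = 32; minim = 16; dotted minim = 24; dotted semibreve = 48; dotted semiquaver = 3; demisemiquaver = 1; demisemiquaver = 1.
Adding: 16 + 8 + 14 + 8 + 2 + 8 + 4 + 12 + 32 + 16 + 24 + 48 + 3 + 1 + 1 = 197.
197 exceeds 192, so the answer is No.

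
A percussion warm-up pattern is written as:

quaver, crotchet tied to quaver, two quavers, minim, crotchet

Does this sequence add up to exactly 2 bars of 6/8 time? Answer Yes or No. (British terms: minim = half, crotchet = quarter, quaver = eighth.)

Yes

One bar of 6/8 = 6 eighth notes, so 2 bars = 12.
Convert each value to eighth notes: quaver = 1; crotchet tied to quaver (crotchet + quaver) = 3; quaver = 1; quaver = 1; minim = 4; crotchet = 2.
Sum: 1 + 3 + 1 + 1 + 4 + 2 = 12.
12 equals 12, so the answer is Yes.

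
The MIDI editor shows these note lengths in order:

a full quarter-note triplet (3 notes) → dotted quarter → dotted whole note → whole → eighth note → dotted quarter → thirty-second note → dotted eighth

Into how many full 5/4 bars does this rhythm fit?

3

One bar of 5/4 = 40 thirty-second notes.
Each duration in thirty-second notes: a full quarter-note triplet (3 notes) (three triplet quarters span one half) = 16; dotted quarter = 12; dotted whole note = 48; whole = 32; eighth note = 4; dotted quarter = 12; thirty-second note = 1; dotted eighth = 6.
Altogether 16 + 12 + 48 + 32 + 4 + 12 + 1 + 6 = 131.
131 ÷ 40 = 3 complete bars with 11 left over.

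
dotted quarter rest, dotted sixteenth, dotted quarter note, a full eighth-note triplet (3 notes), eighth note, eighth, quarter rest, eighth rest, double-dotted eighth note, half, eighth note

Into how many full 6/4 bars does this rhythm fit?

1

One bar of 6/4 = 48 thirty-second notes.
In thirty-second notes: dotted quarter rest = 12; dotted sixteenth = 3; dotted quarter note = 12; a full eighth-note triplet (3 notes) (three triplet eighths span one quarter) = 8; eighth note = 4; eighth = 4; quarter rest = 8; eighth rest = 4; double-dotted eighth note = 7; half = 16; eighth note = 4.
Altogether 12 + 3 + 12 + 8 + 4 + 4 + 8 + 4 + 7 + 16 + 4 = 82.
82 ÷ 48 = 1 complete bar with 34 left over.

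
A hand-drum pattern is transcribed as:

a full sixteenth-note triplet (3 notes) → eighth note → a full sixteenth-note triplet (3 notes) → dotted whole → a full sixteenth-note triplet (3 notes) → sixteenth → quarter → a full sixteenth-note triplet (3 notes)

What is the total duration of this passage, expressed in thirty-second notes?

78

Convert each value to thirty-second notes: a full sixteenth-note triplet (3 notes) (three triplet sixteenths span one eighth) = 4; eighth note = 4; a full sixteenth-note triplet (3 notes) (three triplet sixteenths span one eighth) = 4; dotted whole = 48; a full sixteenth-note triplet (3 notes) (three triplet sixteenths span one eighth) = 4; sixteenth = 2; quarter = 8; a full sixteenth-note triplet (3 notes) (three triplet sixteenths span one eighth) = 4.
Adding: 4 + 4 + 4 + 48 + 4 + 2 + 8 + 4 = 78 thirty-second notes.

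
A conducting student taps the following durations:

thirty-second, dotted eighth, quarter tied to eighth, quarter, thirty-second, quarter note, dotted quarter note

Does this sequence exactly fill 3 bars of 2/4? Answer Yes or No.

One bar of 2/4 = 16 thirty-second notes, so 3 bars = 48.
Express everything in thirty-second notes: thirty-second = 1; dotted eighth = 6; quarter tied to eighth (quarter + eighth) = 12; quarter = 8; thirty-second = 1; quarter note = 8; dotted quarter note = 12.
Adding: 1 + 6 + 12 + 8 + 1 + 8 + 12 = 48.
48 equals 48, so the answer is Yes.

Yes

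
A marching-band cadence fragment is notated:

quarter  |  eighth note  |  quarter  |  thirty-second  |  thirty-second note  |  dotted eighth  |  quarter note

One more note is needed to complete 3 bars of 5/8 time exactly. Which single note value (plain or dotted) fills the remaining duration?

3 bars of 5/8 = 60 thirty-second notes.
Convert each value to thirty-second notes: quarter = 8; eighth note = 4; quarter = 8; thirty-second = 1; thirty-second note = 1; dotted eighth = 6; quarter note = 8.
Altogether 8 + 4 + 8 + 1 + 1 + 6 + 8 = 36.
Remaining: 60 − 36 = 24 thirty-second notes, which is a dotted half note.

dotted half note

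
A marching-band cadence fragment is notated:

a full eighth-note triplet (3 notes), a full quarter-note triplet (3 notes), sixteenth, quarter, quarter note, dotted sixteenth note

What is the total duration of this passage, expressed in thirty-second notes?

45

Express everything in thirty-second notes: a full eighth-note triplet (3 notes) (three triplet eighths span one quarter) = 8; a full quarter-note triplet (3 notes) (three triplet quarters span one half) = 16; sixteenth = 2; quarter = 8; quarter note = 8; dotted sixteenth note = 3.
Sum: 8 + 16 + 2 + 8 + 8 + 3 = 45 thirty-second notes.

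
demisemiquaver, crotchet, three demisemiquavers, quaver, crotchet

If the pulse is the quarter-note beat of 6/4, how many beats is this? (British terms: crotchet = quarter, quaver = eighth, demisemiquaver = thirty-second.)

3

One quarter-note beat = 8 thirty-second notes.
In thirty-second notes: demisemiquaver = 1; crotchet = 8; demisemiquaver = 1; demisemiquaver = 1; demisemiquaver = 1; quaver = 4; crotchet = 8.
Total: 1 + 8 + 1 + 1 + 1 + 4 + 8 = 24.
24 ÷ 8 = 3 beats.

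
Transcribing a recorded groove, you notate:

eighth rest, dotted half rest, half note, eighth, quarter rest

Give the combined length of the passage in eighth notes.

14

Working in eighth notes: eighth rest = 1; dotted half rest = 6; half note = 4; eighth = 1; quarter rest = 2.
Adding: 1 + 6 + 4 + 1 + 2 = 14 eighth notes.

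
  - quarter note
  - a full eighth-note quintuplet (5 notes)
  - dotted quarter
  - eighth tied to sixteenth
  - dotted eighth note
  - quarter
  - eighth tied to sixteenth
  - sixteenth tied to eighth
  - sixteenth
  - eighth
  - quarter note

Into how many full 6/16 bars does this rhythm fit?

6

One bar of 6/16 = 6 sixteenth notes.
Express everything in sixteenth notes: quarter note = 4; a full eighth-note quintuplet (5 notes) (five quintuplet eighths span one half) = 8; dotted quarter = 6; eighth tied to sixteenth (eighth + sixteenth) = 3; dotted eighth note = 3; quarter = 4; eighth tied to sixteenth (eighth + sixteenth) = 3; sixteenth tied to eighth (sixteenth + eighth) = 3; sixteenth = 1; eighth = 2; quarter note = 4.
Sum: 4 + 8 + 6 + 3 + 3 + 4 + 3 + 3 + 1 + 2 + 4 = 41.
41 ÷ 6 = 6 complete bars with 5 left over.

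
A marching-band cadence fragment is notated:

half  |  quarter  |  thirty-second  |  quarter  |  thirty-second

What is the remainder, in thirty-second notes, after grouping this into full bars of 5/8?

One bar of 5/8 = 20 thirty-second notes.
Working in thirty-second notes: half = 16; quarter = 8; thirty-second = 1; quarter = 8; thirty-second = 1.
Altogether 16 + 8 + 1 + 8 + 1 = 34.
34 ÷ 20 = 1 complete bar with 14 thirty-second notes remaining.

14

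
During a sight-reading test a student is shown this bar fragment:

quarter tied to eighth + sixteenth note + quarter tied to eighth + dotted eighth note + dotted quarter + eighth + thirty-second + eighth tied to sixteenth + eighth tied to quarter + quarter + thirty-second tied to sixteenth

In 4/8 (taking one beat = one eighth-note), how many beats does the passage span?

19.5

One eighth-note beat = 4 thirty-second notes.
Express everything in thirty-second notes: quarter tied to eighth (quarter + eighth) = 12; sixteenth note = 2; quarter tied to eighth (quarter + eighth) = 12; dotted eighth note = 6; dotted quarter = 12; eighth = 4; thirty-second = 1; eighth tied to sixteenth (eighth + sixteenth) = 6; eighth tied to quarter (eighth + quarter) = 12; quarter = 8; thirty-second tied to sixteenth (thirty-second + sixteenth) = 3.
Adding: 12 + 2 + 12 + 6 + 12 + 4 + 1 + 6 + 12 + 8 + 3 = 78.
78 ÷ 4 = 19.5 beats.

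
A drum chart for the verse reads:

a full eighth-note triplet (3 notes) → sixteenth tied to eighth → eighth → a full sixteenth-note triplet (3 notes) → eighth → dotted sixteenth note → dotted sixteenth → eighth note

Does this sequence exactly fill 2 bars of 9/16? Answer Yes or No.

Yes

One bar of 9/16 = 18 thirty-second notes, so 2 bars = 36.
In thirty-second notes: a full eighth-note triplet (3 notes) (three triplet eighths span one quarter) = 8; sixteenth tied to eighth (sixteenth + eighth) = 6; eighth = 4; a full sixteenth-note triplet (3 notes) (three triplet sixteenths span one eighth) = 4; eighth = 4; dotted sixteenth note = 3; dotted sixteenth = 3; eighth note = 4.
Sum: 8 + 6 + 4 + 4 + 4 + 3 + 3 + 4 = 36.
36 equals 36, so the answer is Yes.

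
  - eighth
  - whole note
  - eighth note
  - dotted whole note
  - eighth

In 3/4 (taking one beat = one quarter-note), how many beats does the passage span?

11.5

One quarter-note beat = 2 eighth notes.
In eighth notes: eighth = 1; whole note = 8; eighth note = 1; dotted whole note = 12; eighth = 1.
Altogether 1 + 8 + 1 + 12 + 1 = 23.
23 ÷ 2 = 11.5 beats.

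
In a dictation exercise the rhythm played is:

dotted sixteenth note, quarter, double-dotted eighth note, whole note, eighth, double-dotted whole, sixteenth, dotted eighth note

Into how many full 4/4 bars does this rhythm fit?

One bar of 4/4 = 32 thirty-second notes.
In thirty-second notes: dotted sixteenth note = 3; quarter = 8; double-dotted eighth note = 7; whole note = 32; eighth = 4; double-dotted whole = 56; sixteenth = 2; dotted eighth note = 6.
Altogether 3 + 8 + 7 + 32 + 4 + 56 + 2 + 6 = 118.
118 ÷ 32 = 3 complete bars with 22 left over.

3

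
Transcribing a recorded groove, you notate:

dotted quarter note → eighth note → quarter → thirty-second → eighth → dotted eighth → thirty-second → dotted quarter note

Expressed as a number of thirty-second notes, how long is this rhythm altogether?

48

Convert each value to thirty-second notes: dotted quarter note = 12; eighth note = 4; quarter = 8; thirty-second = 1; eighth = 4; dotted eighth = 6; thirty-second = 1; dotted quarter note = 12.
Altogether 12 + 4 + 8 + 1 + 4 + 6 + 1 + 12 = 48 thirty-second notes.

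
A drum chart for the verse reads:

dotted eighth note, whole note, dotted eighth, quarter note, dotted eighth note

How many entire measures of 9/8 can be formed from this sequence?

1

One bar of 9/8 = 18 sixteenth notes.
Convert each value to sixteenth notes: dotted eighth note = 3; whole note = 16; dotted eighth = 3; quarter note = 4; dotted eighth note = 3.
Adding: 3 + 16 + 3 + 4 + 3 = 29.
29 ÷ 18 = 1 complete bar with 11 left over.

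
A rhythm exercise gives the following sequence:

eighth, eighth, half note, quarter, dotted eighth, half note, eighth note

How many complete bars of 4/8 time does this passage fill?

3

One bar of 4/8 = 8 sixteenth notes.
Working in sixteenth notes: eighth = 2; eighth = 2; half note = 8; quarter = 4; dotted eighth = 3; half note = 8; eighth note = 2.
Sum: 2 + 2 + 8 + 4 + 3 + 8 + 2 = 29.
29 ÷ 8 = 3 complete bars with 5 left over.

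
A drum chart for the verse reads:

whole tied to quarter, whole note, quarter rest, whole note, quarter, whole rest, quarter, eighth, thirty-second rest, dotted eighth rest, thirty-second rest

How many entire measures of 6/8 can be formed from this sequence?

One bar of 6/8 = 24 thirty-second notes.
Working in thirty-second notes: whole tied to quarter (whole + quarter) = 40; whole note = 32; quarter rest = 8; whole note = 32; quarter = 8; whole rest = 32; quarter = 8; eighth = 4; thirty-second rest = 1; dotted eighth rest = 6; thirty-second rest = 1.
Sum: 40 + 32 + 8 + 32 + 8 + 32 + 8 + 4 + 1 + 6 + 1 = 172.
172 ÷ 24 = 7 complete bars with 4 left over.

7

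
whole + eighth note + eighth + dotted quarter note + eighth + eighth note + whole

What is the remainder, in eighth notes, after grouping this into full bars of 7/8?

One bar of 7/8 = 7 eighth notes.
Each duration in eighth notes: whole = 8; eighth note = 1; eighth = 1; dotted quarter note = 3; eighth = 1; eighth note = 1; whole = 8.
Altogether 8 + 1 + 1 + 3 + 1 + 1 + 8 = 23.
23 ÷ 7 = 3 complete bars with 2 eighth notes remaining.

2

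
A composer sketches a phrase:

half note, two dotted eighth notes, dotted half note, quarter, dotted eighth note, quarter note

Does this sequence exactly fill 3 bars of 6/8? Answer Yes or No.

One bar of 6/8 = 12 sixteenth notes, so 3 bars = 36.
Convert each value to sixteenth notes: half note = 8; dotted eighth note = 3; dotted eighth note = 3; dotted half note = 12; quarter = 4; dotted eighth note = 3; quarter note = 4.
Sum: 8 + 3 + 3 + 12 + 4 + 3 + 4 = 37.
37 exceeds 36, so the answer is No.

No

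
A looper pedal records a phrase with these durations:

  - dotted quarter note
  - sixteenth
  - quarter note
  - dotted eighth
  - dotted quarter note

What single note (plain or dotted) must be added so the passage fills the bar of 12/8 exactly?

quarter note

The bar of 12/8 = 24 sixteenth notes.
Working in sixteenth notes: dotted quarter note = 6; sixteenth = 1; quarter note = 4; dotted eighth = 3; dotted quarter note = 6.
Total: 6 + 1 + 4 + 3 + 6 = 20.
Remaining: 24 − 20 = 4 sixteenth notes, which is a quarter note.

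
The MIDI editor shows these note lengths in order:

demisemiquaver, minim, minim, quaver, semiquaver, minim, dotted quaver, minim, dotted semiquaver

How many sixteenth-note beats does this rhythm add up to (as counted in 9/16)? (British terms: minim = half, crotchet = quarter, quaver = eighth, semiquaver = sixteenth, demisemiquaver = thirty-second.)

40

One sixteenth-note beat = 2 thirty-second notes.
Express everything in thirty-second notes: demisemiquaver = 1; minim = 16; minim = 16; quaver = 4; semiquaver = 2; minim = 16; dotted quaver = 6; minim = 16; dotted semiquaver = 3.
Altogether 1 + 16 + 16 + 4 + 2 + 16 + 6 + 16 + 3 = 80.
80 ÷ 2 = 40 beats.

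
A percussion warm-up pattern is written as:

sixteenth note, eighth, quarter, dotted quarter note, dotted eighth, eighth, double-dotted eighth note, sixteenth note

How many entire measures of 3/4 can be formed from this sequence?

One bar of 3/4 = 24 thirty-second notes.
Convert each value to thirty-second notes: sixteenth note = 2; eighth = 4; quarter = 8; dotted quarter note = 12; dotted eighth = 6; eighth = 4; double-dotted eighth note = 7; sixteenth note = 2.
Total: 2 + 4 + 8 + 12 + 6 + 4 + 7 + 2 = 45.
45 ÷ 24 = 1 complete bar with 21 left over.

1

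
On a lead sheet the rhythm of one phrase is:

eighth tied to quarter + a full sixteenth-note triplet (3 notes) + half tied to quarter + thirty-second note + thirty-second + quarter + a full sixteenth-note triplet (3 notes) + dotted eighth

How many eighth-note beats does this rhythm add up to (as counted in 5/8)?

One eighth-note beat = 4 thirty-second notes.
In thirty-second notes: eighth tied to quarter (eighth + quarter) = 12; a full sixteenth-note triplet (3 notes) (three triplet sixteenths span one eighth) = 4; half tied to quarter (half + quarter) = 24; thirty-second note = 1; thirty-second = 1; quarter = 8; a full sixteenth-note triplet (3 notes) (three triplet sixteenths span one eighth) = 4; dotted eighth = 6.
Sum: 12 + 4 + 24 + 1 + 1 + 8 + 4 + 6 = 60.
60 ÷ 4 = 15 beats.

15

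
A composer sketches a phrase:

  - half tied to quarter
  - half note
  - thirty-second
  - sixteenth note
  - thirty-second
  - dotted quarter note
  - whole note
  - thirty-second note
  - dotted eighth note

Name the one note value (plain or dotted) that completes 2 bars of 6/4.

2 bars of 6/4 = 96 thirty-second notes.
Each duration in thirty-second notes: half tied to quarter (half + quarter) = 24; half note = 16; thirty-second = 1; sixteenth note = 2; thirty-second = 1; dotted quarter note = 12; whole note = 32; thirty-second note = 1; dotted eighth note = 6.
Adding: 24 + 16 + 1 + 2 + 1 + 12 + 32 + 1 + 6 = 95.
Remaining: 96 − 95 = 1 thirty-second note, which is a thirty-second note.

thirty-second note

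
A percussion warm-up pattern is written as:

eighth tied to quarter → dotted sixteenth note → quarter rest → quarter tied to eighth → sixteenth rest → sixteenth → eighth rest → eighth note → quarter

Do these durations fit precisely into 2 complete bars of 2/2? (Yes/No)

No

One bar of 2/2 = 32 thirty-second notes, so 2 bars = 64.
Express everything in thirty-second notes: eighth tied to quarter (eighth + quarter) = 12; dotted sixteenth note = 3; quarter rest = 8; quarter tied to eighth (quarter + eighth) = 12; sixteenth rest = 2; sixteenth = 2; eighth rest = 4; eighth note = 4; quarter = 8.
Sum: 12 + 3 + 8 + 12 + 2 + 2 + 4 + 4 + 8 = 55.
55 falls short of 64, so the answer is No.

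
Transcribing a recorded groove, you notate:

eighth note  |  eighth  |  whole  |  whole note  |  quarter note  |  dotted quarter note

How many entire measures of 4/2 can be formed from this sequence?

1

One bar of 4/2 = 16 eighth notes.
Express everything in eighth notes: eighth note = 1; eighth = 1; whole = 8; whole note = 8; quarter note = 2; dotted quarter note = 3.
Sum: 1 + 1 + 8 + 8 + 2 + 3 = 23.
23 ÷ 16 = 1 complete bar with 7 left over.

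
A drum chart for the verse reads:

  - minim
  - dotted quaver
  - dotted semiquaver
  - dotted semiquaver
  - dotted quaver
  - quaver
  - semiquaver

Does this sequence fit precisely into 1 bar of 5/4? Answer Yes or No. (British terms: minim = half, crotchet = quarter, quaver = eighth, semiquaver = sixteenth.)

One bar of 5/4 = 40 thirty-second notes.
In thirty-second notes: minim = 16; dotted quaver = 6; dotted semiquaver = 3; dotted semiquaver = 3; dotted quaver = 6; quaver = 4; semiquaver = 2.
Sum: 16 + 6 + 3 + 3 + 6 + 4 + 2 = 40.
40 equals 40, so the answer is Yes.

Yes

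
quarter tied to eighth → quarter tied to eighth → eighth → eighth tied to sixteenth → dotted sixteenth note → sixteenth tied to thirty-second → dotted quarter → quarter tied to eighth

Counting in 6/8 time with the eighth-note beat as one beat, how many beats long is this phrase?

16

One eighth-note beat = 4 thirty-second notes.
Convert each value to thirty-second notes: quarter tied to eighth (quarter + eighth) = 12; quarter tied to eighth (quarter + eighth) = 12; eighth = 4; eighth tied to sixteenth (eighth + sixteenth) = 6; dotted sixteenth note = 3; sixteenth tied to thirty-second (sixteenth + thirty-second) = 3; dotted quarter = 12; quarter tied to eighth (quarter + eighth) = 12.
Altogether 12 + 12 + 4 + 6 + 3 + 3 + 12 + 12 = 64.
64 ÷ 4 = 16 beats.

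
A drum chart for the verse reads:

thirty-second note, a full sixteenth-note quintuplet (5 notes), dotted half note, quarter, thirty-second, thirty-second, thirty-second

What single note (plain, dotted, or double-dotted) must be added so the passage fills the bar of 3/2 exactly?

The bar of 3/2 = 48 thirty-second notes.
Express everything in thirty-second notes: thirty-second note = 1; a full sixteenth-note quintuplet (5 notes) (five quintuplet sixteenths span one quarter) = 8; dotted half note = 24; quarter = 8; thirty-second = 1; thirty-second = 1; thirty-second = 1.
Total: 1 + 8 + 24 + 8 + 1 + 1 + 1 = 44.
Remaining: 48 − 44 = 4 thirty-second notes, which is a eighth note.

eighth note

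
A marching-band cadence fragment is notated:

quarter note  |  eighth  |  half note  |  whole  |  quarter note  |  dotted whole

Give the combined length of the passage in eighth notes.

In eighth notes: quarter note = 2; eighth = 1; half note = 4; whole = 8; quarter note = 2; dotted whole = 12.
Total: 2 + 1 + 4 + 8 + 2 + 12 = 29 eighth notes.

29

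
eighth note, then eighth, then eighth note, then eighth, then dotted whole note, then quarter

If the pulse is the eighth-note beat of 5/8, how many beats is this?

18

One eighth-note beat = 2 sixteenth notes.
In sixteenth notes: eighth note = 2; eighth = 2; eighth note = 2; eighth = 2; dotted whole note = 24; quarter = 4.
Altogether 2 + 2 + 2 + 2 + 24 + 4 = 36.
36 ÷ 2 = 18 beats.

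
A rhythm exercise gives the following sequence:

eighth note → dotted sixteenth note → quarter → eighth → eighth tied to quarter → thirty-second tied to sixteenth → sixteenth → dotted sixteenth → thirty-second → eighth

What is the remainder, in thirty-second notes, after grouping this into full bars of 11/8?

0

One bar of 11/8 = 44 thirty-second notes.
Express everything in thirty-second notes: eighth note = 4; dotted sixteenth note = 3; quarter = 8; eighth = 4; eighth tied to quarter (eighth + quarter) = 12; thirty-second tied to sixteenth (thirty-second + sixteenth) = 3; sixteenth = 2; dotted sixteenth = 3; thirty-second = 1; eighth = 4.
Adding: 4 + 3 + 8 + 4 + 12 + 3 + 2 + 3 + 1 + 4 = 44.
44 ÷ 44 = 1 complete bar with 0 thirty-second notes remaining.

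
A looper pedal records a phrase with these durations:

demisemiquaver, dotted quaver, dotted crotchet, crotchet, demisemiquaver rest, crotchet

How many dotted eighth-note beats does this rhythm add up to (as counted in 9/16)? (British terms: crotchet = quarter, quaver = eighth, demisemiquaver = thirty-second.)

6

One dotted eighth-note beat = 6 thirty-second notes.
Each duration in thirty-second notes: demisemiquaver = 1; dotted quaver = 6; dotted crotchet = 12; crotchet = 8; demisemiquaver rest = 1; crotchet = 8.
Total: 1 + 6 + 12 + 8 + 1 + 8 = 36.
36 ÷ 6 = 6 beats.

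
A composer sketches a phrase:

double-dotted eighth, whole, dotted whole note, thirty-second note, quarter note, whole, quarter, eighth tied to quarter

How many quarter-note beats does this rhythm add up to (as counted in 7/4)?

One quarter-note beat = 8 thirty-second notes.
Convert each value to thirty-second notes: double-dotted eighth = 7; whole = 32; dotted whole note = 48; thirty-second note = 1; quarter note = 8; whole = 32; quarter = 8; eighth tied to quarter (eighth + quarter) = 12.
Altogether 7 + 32 + 48 + 1 + 8 + 32 + 8 + 12 = 148.
148 ÷ 8 = 18.5 beats.

18.5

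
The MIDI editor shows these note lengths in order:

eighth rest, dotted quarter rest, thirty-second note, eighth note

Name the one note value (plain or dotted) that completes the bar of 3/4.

The bar of 3/4 = 24 thirty-second notes.
Express everything in thirty-second notes: eighth rest = 4; dotted quarter rest = 12; thirty-second note = 1; eighth note = 4.
Sum: 4 + 12 + 1 + 4 = 21.
Remaining: 24 − 21 = 3 thirty-second notes, which is a dotted sixteenth note.

dotted sixteenth note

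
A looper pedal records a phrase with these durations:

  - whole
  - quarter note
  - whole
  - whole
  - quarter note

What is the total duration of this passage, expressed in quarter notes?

In quarter notes: whole = 4; quarter note = 1; whole = 4; whole = 4; quarter note = 1.
Sum: 4 + 1 + 4 + 4 + 1 = 14 quarter notes.

14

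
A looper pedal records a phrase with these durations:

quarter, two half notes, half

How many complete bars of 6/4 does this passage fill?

One bar of 6/4 = 6 quarter notes.
Working in quarter notes: quarter = 1; half note = 2; half note = 2; half = 2.
Sum: 1 + 2 + 2 + 2 = 7.
7 ÷ 6 = 1 complete bar with 1 left over.

1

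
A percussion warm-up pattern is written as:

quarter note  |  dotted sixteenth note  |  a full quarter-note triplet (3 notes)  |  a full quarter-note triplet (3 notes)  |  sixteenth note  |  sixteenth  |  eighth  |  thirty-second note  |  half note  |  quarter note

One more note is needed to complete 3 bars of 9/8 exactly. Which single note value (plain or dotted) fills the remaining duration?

whole note

3 bars of 9/8 = 108 thirty-second notes.
Convert each value to thirty-second notes: quarter note = 8; dotted sixteenth note = 3; a full quarter-note triplet (3 notes) (three triplet quarters span one half) = 16; a full quarter-note triplet (3 notes) (three triplet quarters span one half) = 16; sixteenth note = 2; sixteenth = 2; eighth = 4; thirty-second note = 1; half note = 16; quarter note = 8.
Sum: 8 + 3 + 16 + 16 + 2 + 2 + 4 + 1 + 16 + 8 = 76.
Remaining: 108 − 76 = 32 thirty-second notes, which is a whole note.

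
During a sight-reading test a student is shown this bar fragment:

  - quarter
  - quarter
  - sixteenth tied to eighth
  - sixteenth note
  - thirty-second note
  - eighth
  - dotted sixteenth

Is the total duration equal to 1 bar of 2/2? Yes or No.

Yes

One bar of 2/2 = 32 thirty-second notes.
Working in thirty-second notes: quarter = 8; quarter = 8; sixteenth tied to eighth (sixteenth + eighth) = 6; sixteenth note = 2; thirty-second note = 1; eighth = 4; dotted sixteenth = 3.
Adding: 8 + 8 + 6 + 2 + 1 + 4 + 3 = 32.
32 equals 32, so the answer is Yes.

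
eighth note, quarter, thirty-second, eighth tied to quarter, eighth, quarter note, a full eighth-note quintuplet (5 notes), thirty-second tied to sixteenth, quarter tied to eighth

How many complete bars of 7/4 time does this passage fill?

1

One bar of 7/4 = 56 thirty-second notes.
Each duration in thirty-second notes: eighth note = 4; quarter = 8; thirty-second = 1; eighth tied to quarter (eighth + quarter) = 12; eighth = 4; quarter note = 8; a full eighth-note quintuplet (5 notes) (five quintuplet eighths span one half) = 16; thirty-second tied to sixteenth (thirty-second + sixteenth) = 3; quarter tied to eighth (quarter + eighth) = 12.
Altogether 4 + 8 + 1 + 12 + 4 + 8 + 16 + 3 + 12 = 68.
68 ÷ 56 = 1 complete bar with 12 left over.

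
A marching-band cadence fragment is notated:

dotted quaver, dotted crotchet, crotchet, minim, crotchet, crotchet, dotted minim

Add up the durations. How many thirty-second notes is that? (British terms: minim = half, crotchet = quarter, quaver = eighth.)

82

Convert each value to thirty-second notes: dotted quaver = 6; dotted crotchet = 12; crotchet = 8; minim = 16; crotchet = 8; crotchet = 8; dotted minim = 24.
Sum: 6 + 12 + 8 + 16 + 8 + 8 + 24 = 82 thirty-second notes.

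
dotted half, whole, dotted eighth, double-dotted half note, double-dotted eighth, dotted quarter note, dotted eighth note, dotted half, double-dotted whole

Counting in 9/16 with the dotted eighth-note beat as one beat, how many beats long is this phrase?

One dotted eighth-note beat = 6 thirty-second notes.
Each duration in thirty-second notes: dotted half = 24; whole = 32; dotted eighth = 6; double-dotted half note = 28; double-dotted eighth = 7; dotted quarter note = 12; dotted eighth note = 6; dotted half = 24; double-dotted whole = 56.
Altogether 24 + 32 + 6 + 28 + 7 + 12 + 6 + 24 + 56 = 195.
195 ÷ 6 = 32.5 beats.

32.5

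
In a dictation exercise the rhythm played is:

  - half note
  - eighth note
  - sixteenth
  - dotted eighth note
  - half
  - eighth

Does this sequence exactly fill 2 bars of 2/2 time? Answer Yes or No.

No

One bar of 2/2 = 16 sixteenth notes, so 2 bars = 32.
Working in sixteenth notes: half note = 8; eighth note = 2; sixteenth = 1; dotted eighth note = 3; half = 8; eighth = 2.
Total: 8 + 2 + 1 + 3 + 8 + 2 = 24.
24 falls short of 32, so the answer is No.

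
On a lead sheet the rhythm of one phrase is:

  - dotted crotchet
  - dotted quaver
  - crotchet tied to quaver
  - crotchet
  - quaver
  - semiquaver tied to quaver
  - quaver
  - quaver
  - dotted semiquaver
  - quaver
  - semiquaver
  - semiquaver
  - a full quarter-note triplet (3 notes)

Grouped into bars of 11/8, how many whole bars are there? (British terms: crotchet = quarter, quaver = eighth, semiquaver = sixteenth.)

1

One bar of 11/8 = 44 thirty-second notes.
Express everything in thirty-second notes: dotted crotchet = 12; dotted quaver = 6; crotchet tied to quaver (crotchet + quaver) = 12; crotchet = 8; quaver = 4; semiquaver tied to quaver (semiquaver + quaver) = 6; quaver = 4; quaver = 4; dotted semiquaver = 3; quaver = 4; semiquaver = 2; semiquaver = 2; a full quarter-note triplet (3 notes) (three triplet quarters span one half) = 16.
Total: 12 + 6 + 12 + 8 + 4 + 6 + 4 + 4 + 3 + 4 + 2 + 2 + 16 = 83.
83 ÷ 44 = 1 complete bar with 39 left over.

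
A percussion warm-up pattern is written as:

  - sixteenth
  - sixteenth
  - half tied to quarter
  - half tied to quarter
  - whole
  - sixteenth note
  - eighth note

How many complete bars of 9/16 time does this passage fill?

One bar of 9/16 = 9 sixteenth notes.
Express everything in sixteenth notes: sixteenth = 1; sixteenth = 1; half tied to quarter (half + quarter) = 12; half tied to quarter (half + quarter) = 12; whole = 16; sixteenth note = 1; eighth note = 2.
Altogether 1 + 1 + 12 + 12 + 16 + 1 + 2 = 45.
45 ÷ 9 = 5 complete bars with 0 left over.

5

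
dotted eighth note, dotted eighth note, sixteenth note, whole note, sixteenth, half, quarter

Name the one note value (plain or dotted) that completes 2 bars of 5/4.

quarter note

2 bars of 5/4 = 40 sixteenth notes.
Convert each value to sixteenth notes: dotted eighth note = 3; dotted eighth note = 3; sixteenth note = 1; whole note = 16; sixteenth = 1; half = 8; quarter = 4.
Altogether 3 + 3 + 1 + 16 + 1 + 8 + 4 = 36.
Remaining: 40 − 36 = 4 sixteenth notes, which is a quarter note.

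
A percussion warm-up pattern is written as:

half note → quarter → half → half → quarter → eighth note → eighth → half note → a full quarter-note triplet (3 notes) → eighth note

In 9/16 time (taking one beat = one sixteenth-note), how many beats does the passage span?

One sixteenth-note beat = 2 thirty-second notes.
Each duration in thirty-second notes: half note = 16; quarter = 8; half = 16; half = 16; quarter = 8; eighth note = 4; eighth = 4; half note = 16; a full quarter-note triplet (3 notes) (three triplet quarters span one half) = 16; eighth note = 4.
Altogether 16 + 8 + 16 + 16 + 8 + 4 + 4 + 16 + 16 + 4 = 108.
108 ÷ 2 = 54 beats.

54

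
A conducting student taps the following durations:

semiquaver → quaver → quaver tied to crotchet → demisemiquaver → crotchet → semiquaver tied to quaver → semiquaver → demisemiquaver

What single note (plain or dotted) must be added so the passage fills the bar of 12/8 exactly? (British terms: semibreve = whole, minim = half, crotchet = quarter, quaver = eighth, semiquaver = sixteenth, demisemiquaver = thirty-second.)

The bar of 12/8 = 48 thirty-second notes.
Working in thirty-second notes: semiquaver = 2; quaver = 4; quaver tied to crotchet (quaver + crotchet) = 12; demisemiquaver = 1; crotchet = 8; semiquaver tied to quaver (semiquaver + quaver) = 6; semiquaver = 2; demisemiquaver = 1.
Sum: 2 + 4 + 12 + 1 + 8 + 6 + 2 + 1 = 36.
Remaining: 48 − 36 = 12 thirty-second notes, which is a dotted quarter note.

dotted quarter note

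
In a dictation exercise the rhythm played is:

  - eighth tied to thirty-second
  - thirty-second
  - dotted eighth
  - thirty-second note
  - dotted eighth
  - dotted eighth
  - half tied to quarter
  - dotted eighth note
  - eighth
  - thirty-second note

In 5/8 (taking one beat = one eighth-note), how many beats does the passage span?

15

One eighth-note beat = 4 thirty-second notes.
In thirty-second notes: eighth tied to thirty-second (eighth + thirty-second) = 5; thirty-second = 1; dotted eighth = 6; thirty-second note = 1; dotted eighth = 6; dotted eighth = 6; half tied to quarter (half + quarter) = 24; dotted eighth note = 6; eighth = 4; thirty-second note = 1.
Total: 5 + 1 + 6 + 1 + 6 + 6 + 24 + 6 + 4 + 1 = 60.
60 ÷ 4 = 15 beats.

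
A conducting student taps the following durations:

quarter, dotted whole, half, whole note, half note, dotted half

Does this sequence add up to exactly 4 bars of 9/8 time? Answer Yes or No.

One bar of 9/8 = 9 eighth notes, so 4 bars = 36.
Convert each value to eighth notes: quarter = 2; dotted whole = 12; half = 4; whole note = 8; half note = 4; dotted half = 6.
Altogether 2 + 12 + 4 + 8 + 4 + 6 = 36.
36 equals 36, so the answer is Yes.

Yes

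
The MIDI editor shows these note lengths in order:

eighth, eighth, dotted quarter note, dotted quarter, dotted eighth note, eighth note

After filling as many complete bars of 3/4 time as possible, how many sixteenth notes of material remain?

One bar of 3/4 = 12 sixteenth notes.
Express everything in sixteenth notes: eighth = 2; eighth = 2; dotted quarter note = 6; dotted quarter = 6; dotted eighth note = 3; eighth note = 2.
Altogether 2 + 2 + 6 + 6 + 3 + 2 = 21.
21 ÷ 12 = 1 complete bar with 9 sixteenth notes remaining.

9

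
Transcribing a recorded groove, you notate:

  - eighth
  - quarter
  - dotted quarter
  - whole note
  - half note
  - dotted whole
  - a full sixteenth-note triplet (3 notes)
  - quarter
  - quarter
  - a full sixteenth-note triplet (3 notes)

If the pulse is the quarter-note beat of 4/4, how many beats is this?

One quarter-note beat = 2 eighth notes.
Working in eighth notes: eighth = 1; quarter = 2; dotted quarter = 3; whole note = 8; half note = 4; dotted whole = 12; a full sixteenth-note triplet (3 notes) (three triplet sixteenths span one eighth) = 1; quarter = 2; quarter = 2; a full sixteenth-note triplet (3 notes) (three triplet sixteenths span one eighth) = 1.
Altogether 1 + 2 + 3 + 8 + 4 + 12 + 1 + 2 + 2 + 1 = 36.
36 ÷ 2 = 18 beats.

18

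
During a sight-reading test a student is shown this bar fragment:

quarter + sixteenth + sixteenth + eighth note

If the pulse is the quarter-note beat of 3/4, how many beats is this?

One quarter-note beat = 4 sixteenth notes.
Express everything in sixteenth notes: quarter = 4; sixteenth = 1; sixteenth = 1; eighth note = 2.
Total: 4 + 1 + 1 + 2 = 8.
8 ÷ 4 = 2 beats.

2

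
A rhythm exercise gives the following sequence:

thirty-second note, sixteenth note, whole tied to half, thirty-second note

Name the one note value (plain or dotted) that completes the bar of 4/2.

The bar of 4/2 = 64 thirty-second notes.
Express everything in thirty-second notes: thirty-second note = 1; sixteenth note = 2; whole tied to half (whole + half) = 48; thirty-second note = 1.
Altogether 1 + 2 + 48 + 1 = 52.
Remaining: 64 − 52 = 12 thirty-second notes, which is a dotted quarter note.

dotted quarter note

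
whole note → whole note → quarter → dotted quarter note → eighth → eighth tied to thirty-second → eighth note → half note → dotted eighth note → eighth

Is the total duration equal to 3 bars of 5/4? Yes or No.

One bar of 5/4 = 40 thirty-second notes, so 3 bars = 120.
Convert each value to thirty-second notes: whole note = 32; whole note = 32; quarter = 8; dotted quarter note = 12; eighth = 4; eighth tied to thirty-second (eighth + thirty-second) = 5; eighth note = 4; half note = 16; dotted eighth note = 6; eighth = 4.
Adding: 32 + 32 + 8 + 12 + 4 + 5 + 4 + 16 + 6 + 4 = 123.
123 exceeds 120, so the answer is No.

No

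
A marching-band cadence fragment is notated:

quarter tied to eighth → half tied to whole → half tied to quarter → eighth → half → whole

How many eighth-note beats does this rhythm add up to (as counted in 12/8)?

34

One eighth-note beat = 2 sixteenth notes.
In sixteenth notes: quarter tied to eighth (quarter + eighth) = 6; half tied to whole (half + whole) = 24; half tied to quarter (half + quarter) = 12; eighth = 2; half = 8; whole = 16.
Altogether 6 + 24 + 12 + 2 + 8 + 16 = 68.
68 ÷ 2 = 34 beats.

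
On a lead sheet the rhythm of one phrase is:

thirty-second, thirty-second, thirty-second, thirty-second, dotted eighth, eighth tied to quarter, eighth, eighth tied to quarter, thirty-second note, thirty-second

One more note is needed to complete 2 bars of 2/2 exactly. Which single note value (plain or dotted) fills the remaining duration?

dotted half note

2 bars of 2/2 = 64 thirty-second notes.
Each duration in thirty-second notes: thirty-second = 1; thirty-second = 1; thirty-second = 1; thirty-second = 1; dotted eighth = 6; eighth tied to quarter (eighth + quarter) = 12; eighth = 4; eighth tied to quarter (eighth + quarter) = 12; thirty-second note = 1; thirty-second = 1.
Sum: 1 + 1 + 1 + 1 + 6 + 12 + 4 + 12 + 1 + 1 = 40.
Remaining: 64 − 40 = 24 thirty-second notes, which is a dotted half note.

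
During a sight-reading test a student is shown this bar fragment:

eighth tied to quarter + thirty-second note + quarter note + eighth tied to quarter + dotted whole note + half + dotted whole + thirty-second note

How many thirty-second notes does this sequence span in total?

Working in thirty-second notes: eighth tied to quarter (eighth + quarter) = 12; thirty-second note = 1; quarter note = 8; eighth tied to quarter (eighth + quarter) = 12; dotted whole note = 48; half = 16; dotted whole = 48; thirty-second note = 1.
Total: 12 + 1 + 8 + 12 + 48 + 16 + 48 + 1 = 146 thirty-second notes.

146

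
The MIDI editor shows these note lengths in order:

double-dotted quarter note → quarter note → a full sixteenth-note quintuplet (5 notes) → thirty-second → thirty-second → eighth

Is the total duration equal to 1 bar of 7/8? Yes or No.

No

One bar of 7/8 = 28 thirty-second notes.
Working in thirty-second notes: double-dotted quarter note = 14; quarter note = 8; a full sixteenth-note quintuplet (5 notes) (five quintuplet sixteenths span one quarter) = 8; thirty-second = 1; thirty-second = 1; eighth = 4.
Total: 14 + 8 + 8 + 1 + 1 + 4 = 36.
36 exceeds 28, so the answer is No.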